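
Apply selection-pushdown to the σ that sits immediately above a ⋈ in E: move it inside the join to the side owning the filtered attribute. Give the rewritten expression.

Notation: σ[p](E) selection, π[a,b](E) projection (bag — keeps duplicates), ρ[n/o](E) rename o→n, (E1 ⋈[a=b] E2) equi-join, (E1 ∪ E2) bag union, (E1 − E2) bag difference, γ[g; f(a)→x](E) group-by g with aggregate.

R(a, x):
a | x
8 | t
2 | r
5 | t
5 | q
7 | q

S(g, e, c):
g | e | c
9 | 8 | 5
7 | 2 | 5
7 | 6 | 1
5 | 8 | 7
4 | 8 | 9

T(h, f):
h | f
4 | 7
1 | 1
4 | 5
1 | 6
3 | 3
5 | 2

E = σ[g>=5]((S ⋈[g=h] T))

σ filters on g, owned by the left side.
E' = (σ[g>=5](S) ⋈[g=h] T)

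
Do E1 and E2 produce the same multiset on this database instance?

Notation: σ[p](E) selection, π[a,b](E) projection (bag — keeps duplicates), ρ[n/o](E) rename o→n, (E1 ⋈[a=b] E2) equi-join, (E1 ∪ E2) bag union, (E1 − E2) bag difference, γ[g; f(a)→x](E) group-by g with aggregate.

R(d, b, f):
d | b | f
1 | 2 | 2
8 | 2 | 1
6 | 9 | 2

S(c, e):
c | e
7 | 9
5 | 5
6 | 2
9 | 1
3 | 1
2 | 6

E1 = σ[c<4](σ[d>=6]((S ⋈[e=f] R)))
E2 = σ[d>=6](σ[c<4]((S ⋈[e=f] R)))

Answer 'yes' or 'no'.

E1 subexpression sizes:
  S → 6
  R → 3
  (S ⋈[e=f] R) → 4
  σ[d>=6]((S ⋈[e=f] R)) → 3
  σ[c<4](σ[d>=6]((S ⋈[e=f] R))) → 1
E2 subexpression sizes:
  S → 6
  R → 3
  (S ⋈[e=f] R) → 4
  σ[c<4]((S ⋈[e=f] R)) → 1
  σ[d>=6](σ[c<4]((S ⋈[e=f] R))) → 1

E1 and E2 produce the same multiset:
c | e | d | b | f
3 | 1 | 8 | 2 | 1

yes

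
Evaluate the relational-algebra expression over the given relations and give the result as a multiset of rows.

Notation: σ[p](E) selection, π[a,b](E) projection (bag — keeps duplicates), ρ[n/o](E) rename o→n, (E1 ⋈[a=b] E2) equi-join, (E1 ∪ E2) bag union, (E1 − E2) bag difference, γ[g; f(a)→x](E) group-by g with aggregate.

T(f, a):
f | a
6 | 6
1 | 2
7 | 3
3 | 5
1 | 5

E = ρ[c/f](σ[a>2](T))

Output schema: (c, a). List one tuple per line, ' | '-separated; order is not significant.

Row counts bottom-up:
  T → 5
  σ[a>2](T) → 4
  ρ[c/f](σ[a>2](T)) → 4

== RESULT ==
c | a
1 | 5
3 | 5
6 | 6
7 | 3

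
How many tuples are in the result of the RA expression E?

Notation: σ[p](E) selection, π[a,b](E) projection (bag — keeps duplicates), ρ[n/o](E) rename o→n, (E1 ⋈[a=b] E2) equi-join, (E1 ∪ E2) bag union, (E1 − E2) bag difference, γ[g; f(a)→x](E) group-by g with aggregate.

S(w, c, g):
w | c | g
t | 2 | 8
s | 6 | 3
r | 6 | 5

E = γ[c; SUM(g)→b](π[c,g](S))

Row counts bottom-up:
  S → 3
  π[c,g](S) → 3
  γ[c; SUM(g)→b](π[c,g](S)) → 2

|E| = 2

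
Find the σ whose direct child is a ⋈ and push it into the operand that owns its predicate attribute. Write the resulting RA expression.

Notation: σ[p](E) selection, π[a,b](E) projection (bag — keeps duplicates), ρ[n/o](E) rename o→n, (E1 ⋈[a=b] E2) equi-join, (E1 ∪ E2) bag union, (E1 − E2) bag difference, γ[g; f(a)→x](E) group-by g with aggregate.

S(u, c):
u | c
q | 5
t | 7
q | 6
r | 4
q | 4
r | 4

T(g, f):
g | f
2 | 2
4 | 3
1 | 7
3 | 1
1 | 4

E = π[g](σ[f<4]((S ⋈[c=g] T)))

σ filters on f, owned by the right side.
E' = π[g]((S ⋈[c=g] σ[f<4](T)))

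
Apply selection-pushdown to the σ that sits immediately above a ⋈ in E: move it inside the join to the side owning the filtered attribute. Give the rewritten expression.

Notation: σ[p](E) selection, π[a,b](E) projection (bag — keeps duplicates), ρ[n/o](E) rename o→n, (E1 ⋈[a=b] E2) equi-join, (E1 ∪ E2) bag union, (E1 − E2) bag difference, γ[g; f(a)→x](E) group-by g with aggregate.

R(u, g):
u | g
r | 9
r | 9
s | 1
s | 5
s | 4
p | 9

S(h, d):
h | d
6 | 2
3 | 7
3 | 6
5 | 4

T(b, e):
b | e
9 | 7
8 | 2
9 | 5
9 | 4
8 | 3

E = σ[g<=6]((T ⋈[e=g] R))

σ filters on g, owned by the right side.
E' = (T ⋈[e=g] σ[g<=6](R))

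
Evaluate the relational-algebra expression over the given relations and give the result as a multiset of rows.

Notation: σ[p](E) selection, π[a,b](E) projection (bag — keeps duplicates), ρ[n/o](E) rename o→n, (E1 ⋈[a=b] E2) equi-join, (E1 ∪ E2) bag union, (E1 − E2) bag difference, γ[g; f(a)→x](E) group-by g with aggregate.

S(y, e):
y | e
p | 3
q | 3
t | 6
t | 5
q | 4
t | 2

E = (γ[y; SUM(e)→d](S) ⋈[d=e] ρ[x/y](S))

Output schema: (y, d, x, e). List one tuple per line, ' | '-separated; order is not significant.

Row counts bottom-up:
  S → 6
  γ[y; SUM(e)→d](S) → 3
  S → 6
  ρ[x/y](S) → 6
  (γ[y; SUM(e)→d](S) ⋈[d=e] ρ[x/y](S)) → 2

== RESULT ==
y | d | x | e
p | 3 | p | 3
p | 3 | q | 3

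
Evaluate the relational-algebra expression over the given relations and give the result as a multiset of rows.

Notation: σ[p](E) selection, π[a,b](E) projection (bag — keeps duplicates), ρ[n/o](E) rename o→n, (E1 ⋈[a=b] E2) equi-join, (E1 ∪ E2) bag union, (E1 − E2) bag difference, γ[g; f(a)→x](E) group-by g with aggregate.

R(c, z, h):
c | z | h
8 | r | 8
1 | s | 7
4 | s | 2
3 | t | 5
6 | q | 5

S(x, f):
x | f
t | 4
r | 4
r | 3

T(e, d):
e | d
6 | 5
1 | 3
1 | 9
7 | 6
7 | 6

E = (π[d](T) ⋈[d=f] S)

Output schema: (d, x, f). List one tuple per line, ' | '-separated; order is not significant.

Stepwise |·|:
  T → 5
  π[d](T) → 5
  S → 3
  (π[d](T) ⋈[d=f] S) → 1

== RESULT ==
d | x | f
3 | r | 3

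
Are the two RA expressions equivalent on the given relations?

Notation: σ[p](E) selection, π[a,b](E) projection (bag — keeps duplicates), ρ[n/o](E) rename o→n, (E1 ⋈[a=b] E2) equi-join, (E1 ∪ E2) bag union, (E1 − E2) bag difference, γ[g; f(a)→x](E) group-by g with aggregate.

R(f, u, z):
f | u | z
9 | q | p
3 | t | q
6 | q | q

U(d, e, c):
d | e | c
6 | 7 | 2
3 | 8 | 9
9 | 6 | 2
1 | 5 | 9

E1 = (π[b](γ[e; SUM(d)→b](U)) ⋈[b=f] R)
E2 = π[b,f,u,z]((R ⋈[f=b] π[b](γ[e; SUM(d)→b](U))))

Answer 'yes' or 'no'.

E1 stepwise |·|:
  U → 4
  γ[e; SUM(d)→b](U) → 4
  π[b](γ[e; SUM(d)→b](U)) → 4
  R → 3
  (π[b](γ[e; SUM(d)→b](U)) ⋈[b=f] R) → 3
E2 stepwise |·|:
  R → 3
  U → 4
  γ[e; SUM(d)→b](U) → 4
  π[b](γ[e; SUM(d)→b](U)) → 4
  (R ⋈[f=b] π[b](γ[e; SUM(d)→b](U))) → 3
  π[b,f,u,z]((R ⋈[f=b] π[b](γ[e; SUM(d)→b](U)))) → 3

E1 and E2 produce the same multiset:
b | f | u | z
3 | 3 | t | q
6 | 6 | q | q
9 | 9 | q | p

yes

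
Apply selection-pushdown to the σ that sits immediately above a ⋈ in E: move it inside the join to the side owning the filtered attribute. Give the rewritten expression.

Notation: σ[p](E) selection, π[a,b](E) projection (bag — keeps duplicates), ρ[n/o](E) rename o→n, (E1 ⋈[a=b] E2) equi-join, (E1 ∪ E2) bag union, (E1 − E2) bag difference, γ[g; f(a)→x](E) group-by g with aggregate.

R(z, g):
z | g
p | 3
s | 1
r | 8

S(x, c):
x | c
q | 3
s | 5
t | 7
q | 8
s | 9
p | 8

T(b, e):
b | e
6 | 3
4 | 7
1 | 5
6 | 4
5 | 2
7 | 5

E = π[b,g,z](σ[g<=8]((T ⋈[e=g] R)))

σ filters on g, owned by the right side.
E' = π[b,g,z]((T ⋈[e=g] σ[g<=8](R)))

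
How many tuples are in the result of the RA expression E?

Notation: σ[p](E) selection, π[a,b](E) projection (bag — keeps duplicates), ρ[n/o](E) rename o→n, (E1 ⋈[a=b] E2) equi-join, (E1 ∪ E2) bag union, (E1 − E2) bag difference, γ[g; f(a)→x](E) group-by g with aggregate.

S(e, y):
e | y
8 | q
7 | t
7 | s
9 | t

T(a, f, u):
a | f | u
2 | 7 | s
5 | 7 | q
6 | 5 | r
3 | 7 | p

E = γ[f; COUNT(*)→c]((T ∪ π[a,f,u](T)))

Row counts bottom-up:
  T → 4
  T → 4
  π[a,f,u](T) → 4
  (T ∪ π[a,f,u](T)) → 8
  γ[f; COUNT(*)→c]((T ∪ π[a,f,u](T))) → 2

|E| = 2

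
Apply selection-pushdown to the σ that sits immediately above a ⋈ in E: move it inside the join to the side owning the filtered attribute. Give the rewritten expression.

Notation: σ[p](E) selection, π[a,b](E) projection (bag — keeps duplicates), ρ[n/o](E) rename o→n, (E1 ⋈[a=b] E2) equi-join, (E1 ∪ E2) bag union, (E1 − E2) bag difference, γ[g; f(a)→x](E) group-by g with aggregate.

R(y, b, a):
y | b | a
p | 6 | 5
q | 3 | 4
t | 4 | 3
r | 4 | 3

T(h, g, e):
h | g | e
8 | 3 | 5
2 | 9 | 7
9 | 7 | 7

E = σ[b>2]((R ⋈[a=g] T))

σ filters on b, owned by the left side.
E' = (σ[b>2](R) ⋈[a=g] T)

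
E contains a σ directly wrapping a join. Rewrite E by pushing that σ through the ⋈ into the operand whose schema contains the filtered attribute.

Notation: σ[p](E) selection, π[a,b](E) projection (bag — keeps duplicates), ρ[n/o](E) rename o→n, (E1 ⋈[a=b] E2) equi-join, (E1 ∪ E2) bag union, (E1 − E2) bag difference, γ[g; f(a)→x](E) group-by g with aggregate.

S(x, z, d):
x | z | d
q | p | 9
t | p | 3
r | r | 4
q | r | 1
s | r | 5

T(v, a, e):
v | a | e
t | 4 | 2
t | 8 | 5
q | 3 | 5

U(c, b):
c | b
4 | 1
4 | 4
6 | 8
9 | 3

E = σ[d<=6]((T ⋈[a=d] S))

σ filters on d, owned by the right side.
E' = (T ⋈[a=d] σ[d<=6](S))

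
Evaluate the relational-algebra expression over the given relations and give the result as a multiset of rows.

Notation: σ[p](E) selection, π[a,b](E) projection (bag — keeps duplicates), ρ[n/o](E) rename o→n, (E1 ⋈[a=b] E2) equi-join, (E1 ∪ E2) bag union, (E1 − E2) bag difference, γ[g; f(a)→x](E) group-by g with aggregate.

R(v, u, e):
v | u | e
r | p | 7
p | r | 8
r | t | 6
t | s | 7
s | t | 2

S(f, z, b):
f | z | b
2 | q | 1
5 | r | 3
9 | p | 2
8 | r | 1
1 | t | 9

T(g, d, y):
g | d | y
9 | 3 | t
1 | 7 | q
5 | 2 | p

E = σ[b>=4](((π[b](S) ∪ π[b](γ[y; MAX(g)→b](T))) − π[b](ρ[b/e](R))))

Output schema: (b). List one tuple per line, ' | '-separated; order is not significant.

Per-node cardinality:
  S → 5
  π[b](S) → 5
  T → 3
  γ[y; MAX(g)→b](T) → 3
  π[b](γ[y; MAX(g)→b](T)) → 3
  (π[b](S) ∪ π[b](γ[y; MAX(g)→b](T))) → 8
  R → 5
  ρ[b/e](R) → 5
  π[b](ρ[b/e](R)) → 5
  ((π[b](S) ∪ π[b](γ[y; MAX(g)→b](T))) − π[b](ρ[b/e](R))) → 7
  σ[b>=4](((π[b](S) ∪ π[b](γ[y; MAX(g)→b](T))) − π[b](ρ[b/e](R)))) → 3

== RESULT ==
b
5
9
9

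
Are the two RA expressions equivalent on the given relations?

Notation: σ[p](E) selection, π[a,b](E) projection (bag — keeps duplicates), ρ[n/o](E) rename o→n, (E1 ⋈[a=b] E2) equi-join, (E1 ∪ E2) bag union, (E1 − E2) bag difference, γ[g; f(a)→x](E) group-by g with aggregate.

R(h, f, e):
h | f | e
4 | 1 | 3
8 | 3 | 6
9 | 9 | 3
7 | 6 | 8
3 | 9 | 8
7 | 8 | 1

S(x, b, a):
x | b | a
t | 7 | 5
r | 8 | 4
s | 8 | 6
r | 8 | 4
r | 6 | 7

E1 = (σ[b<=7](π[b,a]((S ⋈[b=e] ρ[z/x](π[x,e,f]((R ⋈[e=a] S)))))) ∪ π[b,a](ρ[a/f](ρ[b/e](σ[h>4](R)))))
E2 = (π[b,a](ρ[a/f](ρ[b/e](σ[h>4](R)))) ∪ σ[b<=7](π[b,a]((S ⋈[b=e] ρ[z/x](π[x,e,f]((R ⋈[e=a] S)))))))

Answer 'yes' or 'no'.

E1 row counts bottom-up:
  S → 5
  R → 6
  S → 5
  (R ⋈[e=a] S) → 1
  π[x,e,f]((R ⋈[e=a] S)) → 1
  ρ[z/x](π[x,e,f]((R ⋈[e=a] S))) → 1
  (S ⋈[b=e] ρ[z/x](π[x,e,f]((R ⋈[e=a] S)))) → 1
  π[b,a]((S ⋈[b=e] ρ[z/x](π[x,e,f]((R ⋈[e=a] S))))) → 1
  σ[b<=7](π[b,a]((S ⋈[b=e] ρ[z/x](π[x,e,f]((R ⋈[e=a] S)))))) → 1
  R → 6
  σ[h>4](R) → 4
  ρ[b/e](σ[h>4](R)) → 4
  ρ[a/f](ρ[b/e](σ[h>4](R))) → 4
  π[b,a](ρ[a/f](ρ[b/e](σ[h>4](R)))) → 4
  (σ[b<=7](π[b,a]((S ⋈[b=e] ρ[z/x](π[x,e,f]((R ⋈[e=a] S)))))) ∪ π[b,a](ρ[a/f](ρ[b/e](σ[h>4](R))))) → 5
E2 row counts bottom-up:
  R → 6
  σ[h>4](R) → 4
  ρ[b/e](σ[h>4](R)) → 4
  ρ[a/f](ρ[b/e](σ[h>4](R))) → 4
  π[b,a](ρ[a/f](ρ[b/e](σ[h>4](R)))) → 4
  S → 5
  R → 6
  S → 5
  (R ⋈[e=a] S) → 1
  π[x,e,f]((R ⋈[e=a] S)) → 1
  ρ[z/x](π[x,e,f]((R ⋈[e=a] S))) → 1
  (S ⋈[b=e] ρ[z/x](π[x,e,f]((R ⋈[e=a] S)))) → 1
  π[b,a]((S ⋈[b=e] ρ[z/x](π[x,e,f]((R ⋈[e=a] S))))) → 1
  σ[b<=7](π[b,a]((S ⋈[b=e] ρ[z/x](π[x,e,f]((R ⋈[e=a] S)))))) → 1
  (π[b,a](ρ[a/f](ρ[b/e](σ[h>4](R)))) ∪ σ[b<=7](π[b,a]((S ⋈[b=e] ρ[z/x](π[x,e,f]((R ⋈[e=a] S))))))) → 5

E1 and E2 produce the same multiset:
b | a
1 | 8
3 | 9
6 | 3
6 | 7
8 | 6

yes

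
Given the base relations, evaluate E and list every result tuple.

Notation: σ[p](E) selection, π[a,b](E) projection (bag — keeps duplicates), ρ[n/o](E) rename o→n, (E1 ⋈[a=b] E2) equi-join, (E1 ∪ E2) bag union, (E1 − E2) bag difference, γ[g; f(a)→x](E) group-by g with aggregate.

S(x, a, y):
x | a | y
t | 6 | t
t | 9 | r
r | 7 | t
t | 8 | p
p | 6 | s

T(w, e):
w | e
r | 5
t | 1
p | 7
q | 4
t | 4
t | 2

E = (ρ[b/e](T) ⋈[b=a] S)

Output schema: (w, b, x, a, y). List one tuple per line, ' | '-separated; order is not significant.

Row counts bottom-up:
  T → 6
  ρ[b/e](T) → 6
  S → 5
  (ρ[b/e](T) ⋈[b=a] S) → 1

== RESULT ==
w | b | x | a | y
p | 7 | r | 7 | t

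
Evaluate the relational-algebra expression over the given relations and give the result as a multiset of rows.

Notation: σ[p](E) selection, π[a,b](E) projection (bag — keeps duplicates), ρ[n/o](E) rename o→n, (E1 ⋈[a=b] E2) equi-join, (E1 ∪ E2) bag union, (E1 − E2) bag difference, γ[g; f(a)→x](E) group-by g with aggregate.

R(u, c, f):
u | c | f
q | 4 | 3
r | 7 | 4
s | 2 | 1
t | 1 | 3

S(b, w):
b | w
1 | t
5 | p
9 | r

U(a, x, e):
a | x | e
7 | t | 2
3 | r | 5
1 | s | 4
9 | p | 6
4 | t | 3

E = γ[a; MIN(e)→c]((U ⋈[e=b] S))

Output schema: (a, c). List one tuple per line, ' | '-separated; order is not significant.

Subexpression sizes:
  U → 5
  S → 3
  (U ⋈[e=b] S) → 1
  γ[a; MIN(e)→c]((U ⋈[e=b] S)) → 1

== RESULT ==
a | c
3 | 5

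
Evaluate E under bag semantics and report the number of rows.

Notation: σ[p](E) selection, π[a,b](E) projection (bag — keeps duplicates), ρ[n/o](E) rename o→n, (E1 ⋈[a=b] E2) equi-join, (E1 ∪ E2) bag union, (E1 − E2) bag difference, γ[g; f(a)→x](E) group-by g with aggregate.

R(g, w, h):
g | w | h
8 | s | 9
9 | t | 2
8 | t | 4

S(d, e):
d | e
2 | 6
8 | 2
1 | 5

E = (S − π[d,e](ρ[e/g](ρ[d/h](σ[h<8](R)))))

Stepwise |·|:
  S → 3
  R → 3
  σ[h<8](R) → 2
  ρ[d/h](σ[h<8](R)) → 2
  ρ[e/g](ρ[d/h](σ[h<8](R))) → 2
  π[d,e](ρ[e/g](ρ[d/h](σ[h<8](R)))) → 2
  (S − π[d,e](ρ[e/g](ρ[d/h](σ[h<8](R))))) → 3

|E| = 3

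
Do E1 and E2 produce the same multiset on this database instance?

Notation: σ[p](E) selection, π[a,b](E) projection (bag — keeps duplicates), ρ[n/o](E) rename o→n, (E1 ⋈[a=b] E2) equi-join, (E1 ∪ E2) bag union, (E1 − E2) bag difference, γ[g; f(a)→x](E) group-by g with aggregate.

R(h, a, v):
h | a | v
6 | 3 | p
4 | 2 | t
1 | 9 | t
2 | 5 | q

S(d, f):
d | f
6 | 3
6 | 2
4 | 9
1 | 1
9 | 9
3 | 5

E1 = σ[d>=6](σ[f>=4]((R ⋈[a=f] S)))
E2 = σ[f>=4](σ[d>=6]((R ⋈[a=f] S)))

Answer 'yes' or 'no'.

E1 per-node cardinality:
  R → 4
  S → 6
  (R ⋈[a=f] S) → 5
  σ[f>=4]((R ⋈[a=f] S)) → 3
  σ[d>=6](σ[f>=4]((R ⋈[a=f] S))) → 1
E2 per-node cardinality:
  R → 4
  S → 6
  (R ⋈[a=f] S) → 5
  σ[d>=6]((R ⋈[a=f] S)) → 3
  σ[f>=4](σ[d>=6]((R ⋈[a=f] S))) → 1

E1 and E2 produce the same multiset:
h | a | v | d | f
1 | 9 | t | 9 | 9

yes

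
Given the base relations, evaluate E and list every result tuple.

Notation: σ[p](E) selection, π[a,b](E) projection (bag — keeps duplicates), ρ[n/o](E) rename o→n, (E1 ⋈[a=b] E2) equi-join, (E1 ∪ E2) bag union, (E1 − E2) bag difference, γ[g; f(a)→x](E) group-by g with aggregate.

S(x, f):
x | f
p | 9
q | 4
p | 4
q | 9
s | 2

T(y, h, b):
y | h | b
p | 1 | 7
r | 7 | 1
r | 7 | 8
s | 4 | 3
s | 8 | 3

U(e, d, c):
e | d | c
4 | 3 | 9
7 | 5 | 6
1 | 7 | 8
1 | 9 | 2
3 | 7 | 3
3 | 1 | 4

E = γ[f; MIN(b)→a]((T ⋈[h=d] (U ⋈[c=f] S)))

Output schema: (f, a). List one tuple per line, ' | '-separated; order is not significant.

Stepwise |·|:
  T → 5
  U → 6
  S → 5
  (U ⋈[c=f] S) → 5
  (T ⋈[h=d] (U ⋈[c=f] S)) → 2
  γ[f; MIN(b)→a]((T ⋈[h=d] (U ⋈[c=f] S))) → 1

== RESULT ==
f | a
4 | 7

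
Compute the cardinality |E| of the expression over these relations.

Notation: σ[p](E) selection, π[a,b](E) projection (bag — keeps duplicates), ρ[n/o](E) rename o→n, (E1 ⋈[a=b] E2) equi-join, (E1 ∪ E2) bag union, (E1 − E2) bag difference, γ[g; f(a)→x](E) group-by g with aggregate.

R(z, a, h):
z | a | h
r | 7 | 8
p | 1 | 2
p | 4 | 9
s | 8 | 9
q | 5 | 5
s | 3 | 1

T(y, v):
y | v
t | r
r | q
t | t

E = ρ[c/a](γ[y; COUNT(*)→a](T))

Per-node cardinality:
  T → 3
  γ[y; COUNT(*)→a](T) → 2
  ρ[c/a](γ[y; COUNT(*)→a](T)) → 2

|E| = 2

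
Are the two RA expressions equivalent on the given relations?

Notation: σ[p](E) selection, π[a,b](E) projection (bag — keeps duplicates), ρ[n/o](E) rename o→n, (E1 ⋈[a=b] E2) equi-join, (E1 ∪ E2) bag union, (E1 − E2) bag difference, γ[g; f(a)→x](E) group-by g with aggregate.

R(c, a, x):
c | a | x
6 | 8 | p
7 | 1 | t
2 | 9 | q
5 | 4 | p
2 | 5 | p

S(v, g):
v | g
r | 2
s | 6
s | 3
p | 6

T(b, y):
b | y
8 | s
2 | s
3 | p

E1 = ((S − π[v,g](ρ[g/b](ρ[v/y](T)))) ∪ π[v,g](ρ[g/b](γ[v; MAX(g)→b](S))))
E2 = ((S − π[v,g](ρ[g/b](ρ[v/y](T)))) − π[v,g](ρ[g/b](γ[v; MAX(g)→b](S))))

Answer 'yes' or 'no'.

E1 row counts bottom-up:
  S → 4
  T → 3
  ρ[v/y](T) → 3
  ρ[g/b](ρ[v/y](T)) → 3
  π[v,g](ρ[g/b](ρ[v/y](T))) → 3
  (S − π[v,g](ρ[g/b](ρ[v/y](T)))) → 4
  S → 4
  γ[v; MAX(g)→b](S) → 3
  ρ[g/b](γ[v; MAX(g)→b](S)) → 3
  π[v,g](ρ[g/b](γ[v; MAX(g)→b](S))) → 3
  ((S − π[v,g](ρ[g/b](ρ[v/y](T)))) ∪ π[v,g](ρ[g/b](γ[v; MAX(g)→b](S)))) → 7
E2 row counts bottom-up:
  S → 4
  T → 3
  ρ[v/y](T) → 3
  ρ[g/b](ρ[v/y](T)) → 3
  π[v,g](ρ[g/b](ρ[v/y](T))) → 3
  (S − π[v,g](ρ[g/b](ρ[v/y](T)))) → 4
  S → 4
  γ[v; MAX(g)→b](S) → 3
  ρ[g/b](γ[v; MAX(g)→b](S)) → 3
  π[v,g](ρ[g/b](γ[v; MAX(g)→b](S))) → 3
  ((S − π[v,g](ρ[g/b](ρ[v/y](T)))) − π[v,g](ρ[g/b](γ[v; MAX(g)→b](S)))) → 1

E1 result:
v | g
p | 6
p | 6
r | 2
r | 2
s | 3
s | 6
s | 6
E2 result:
v | g
s | 3
Witness: ('r', 2) appears 2× in E1 but 0× in E2.

no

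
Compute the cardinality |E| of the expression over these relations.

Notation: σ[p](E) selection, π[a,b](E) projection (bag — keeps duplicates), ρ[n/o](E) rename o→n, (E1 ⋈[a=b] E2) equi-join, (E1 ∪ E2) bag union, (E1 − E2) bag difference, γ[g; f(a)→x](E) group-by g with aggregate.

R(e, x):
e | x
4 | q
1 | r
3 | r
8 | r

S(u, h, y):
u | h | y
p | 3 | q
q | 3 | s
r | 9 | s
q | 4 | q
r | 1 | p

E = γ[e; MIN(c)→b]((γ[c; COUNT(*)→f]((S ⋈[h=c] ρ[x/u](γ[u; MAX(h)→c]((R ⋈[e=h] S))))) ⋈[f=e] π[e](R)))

Row counts bottom-up:
  S → 5
  R → 4
  S → 5
  (R ⋈[e=h] S) → 4
  γ[u; MAX(h)→c]((R ⋈[e=h] S)) → 3
  ρ[x/u](γ[u; MAX(h)→c]((R ⋈[e=h] S))) → 3
  (S ⋈[h=c] ρ[x/u](γ[u; MAX(h)→c]((R ⋈[e=h] S)))) → 4
  γ[c; COUNT(*)→f]((S ⋈[h=c] ρ[x/u](γ[u; MAX(h)→c]((R ⋈[e=h] S))))) → 3
  R → 4
  π[e](R) → 4
  (γ[c; COUNT(*)→f]((S ⋈[h=c] ρ[x/u](γ[u; MAX(h)→c]((R ⋈[e=h] S))))) ⋈[f=e] π[e](R)) → 2
  γ[e; MIN(c)→b]((γ[c; COUNT(*)→f]((S ⋈[h=c] ρ[x/u](γ[u; MAX(h)→c]((R ⋈[e=h] S))))) ⋈[f=e] π[e](R))) → 1

|E| = 1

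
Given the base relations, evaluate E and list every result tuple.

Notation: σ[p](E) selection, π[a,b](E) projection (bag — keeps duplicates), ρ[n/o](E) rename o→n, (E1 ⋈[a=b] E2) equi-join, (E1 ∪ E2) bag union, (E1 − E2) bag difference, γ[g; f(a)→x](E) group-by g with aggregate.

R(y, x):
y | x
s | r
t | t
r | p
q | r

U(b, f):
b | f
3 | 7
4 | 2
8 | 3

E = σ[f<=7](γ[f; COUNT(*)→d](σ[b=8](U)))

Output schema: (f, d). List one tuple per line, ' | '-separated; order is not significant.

Subexpression sizes:
  U → 3
  σ[b=8](U) → 1
  γ[f; COUNT(*)→d](σ[b=8](U)) → 1
  σ[f<=7](γ[f; COUNT(*)→d](σ[b=8](U))) → 1

== RESULT ==
f | d
3 | 1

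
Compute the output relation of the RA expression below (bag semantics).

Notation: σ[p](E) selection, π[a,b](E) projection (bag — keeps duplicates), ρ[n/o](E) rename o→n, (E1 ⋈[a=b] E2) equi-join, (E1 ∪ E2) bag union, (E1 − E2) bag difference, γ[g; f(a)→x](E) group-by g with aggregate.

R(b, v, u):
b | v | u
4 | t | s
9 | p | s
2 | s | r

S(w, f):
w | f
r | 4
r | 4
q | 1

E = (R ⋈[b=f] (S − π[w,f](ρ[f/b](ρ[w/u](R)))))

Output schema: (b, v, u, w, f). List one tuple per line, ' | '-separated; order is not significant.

Stepwise |·|:
  R → 3
  S → 3
  R → 3
  ρ[w/u](R) → 3
  ρ[f/b](ρ[w/u](R)) → 3
  π[w,f](ρ[f/b](ρ[w/u](R))) → 3
  (S − π[w,f](ρ[f/b](ρ[w/u](R)))) → 3
  (R ⋈[b=f] (S − π[w,f](ρ[f/b](ρ[w/u](R))))) → 2

== RESULT ==
b | v | u | w | f
4 | t | s | r | 4
4 | t | s | r | 4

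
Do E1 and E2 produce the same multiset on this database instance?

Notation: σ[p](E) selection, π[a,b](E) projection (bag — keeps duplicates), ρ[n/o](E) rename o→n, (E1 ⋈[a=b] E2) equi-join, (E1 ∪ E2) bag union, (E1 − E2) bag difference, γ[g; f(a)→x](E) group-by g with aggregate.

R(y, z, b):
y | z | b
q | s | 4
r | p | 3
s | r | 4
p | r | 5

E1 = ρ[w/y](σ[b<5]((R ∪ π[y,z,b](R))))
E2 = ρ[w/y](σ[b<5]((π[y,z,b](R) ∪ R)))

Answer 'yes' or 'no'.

E1 row counts bottom-up:
  R → 4
  R → 4
  π[y,z,b](R) → 4
  (R ∪ π[y,z,b](R)) → 8
  σ[b<5]((R ∪ π[y,z,b](R))) → 6
  ρ[w/y](σ[b<5]((R ∪ π[y,z,b](R)))) → 6
E2 row counts bottom-up:
  R → 4
  π[y,z,b](R) → 4
  R → 4
  (π[y,z,b](R) ∪ R) → 8
  σ[b<5]((π[y,z,b](R) ∪ R)) → 6
  ρ[w/y](σ[b<5]((π[y,z,b](R) ∪ R))) → 6

E1 and E2 produce the same multiset:
w | z | b
q | s | 4
q | s | 4
r | p | 3
r | p | 3
s | r | 4
s | r | 4

yes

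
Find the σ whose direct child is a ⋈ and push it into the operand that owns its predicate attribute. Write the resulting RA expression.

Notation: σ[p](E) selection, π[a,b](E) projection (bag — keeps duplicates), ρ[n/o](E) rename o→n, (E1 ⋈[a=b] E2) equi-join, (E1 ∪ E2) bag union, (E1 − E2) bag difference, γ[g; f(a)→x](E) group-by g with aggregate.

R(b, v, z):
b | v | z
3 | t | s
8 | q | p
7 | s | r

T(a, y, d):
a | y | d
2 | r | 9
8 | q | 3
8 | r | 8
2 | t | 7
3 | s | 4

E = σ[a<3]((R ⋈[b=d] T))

σ filters on a, owned by the right side.
E' = (R ⋈[b=d] σ[a<3](T))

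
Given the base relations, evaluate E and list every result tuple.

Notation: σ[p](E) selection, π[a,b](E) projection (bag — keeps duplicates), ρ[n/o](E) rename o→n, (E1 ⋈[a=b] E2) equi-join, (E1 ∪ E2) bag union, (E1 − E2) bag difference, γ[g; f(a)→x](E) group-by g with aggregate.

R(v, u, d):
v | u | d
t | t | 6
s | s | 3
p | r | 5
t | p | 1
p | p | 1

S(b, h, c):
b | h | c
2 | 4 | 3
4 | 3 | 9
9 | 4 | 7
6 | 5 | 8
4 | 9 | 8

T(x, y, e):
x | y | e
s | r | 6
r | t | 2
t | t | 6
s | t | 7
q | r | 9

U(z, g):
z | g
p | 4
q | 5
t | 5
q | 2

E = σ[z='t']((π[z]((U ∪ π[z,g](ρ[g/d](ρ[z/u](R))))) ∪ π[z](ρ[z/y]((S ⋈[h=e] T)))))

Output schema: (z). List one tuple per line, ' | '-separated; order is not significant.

Subexpression sizes:
  U → 4
  R → 5
  ρ[z/u](R) → 5
  ρ[g/d](ρ[z/u](R)) → 5
  π[z,g](ρ[g/d](ρ[z/u](R))) → 5
  (U ∪ π[z,g](ρ[g/d](ρ[z/u](R)))) → 9
  π[z]((U ∪ π[z,g](ρ[g/d](ρ[z/u](R))))) → 9
  S → 5
  T → 5
  (S ⋈[h=e] T) → 1
  ρ[z/y]((S ⋈[h=e] T)) → 1
  π[z](ρ[z/y]((S ⋈[h=e] T))) → 1
  (π[z]((U ∪ π[z,g](ρ[g/d](ρ[z/u](R))))) ∪ π[z](ρ[z/y]((S ⋈[h=e] T)))) → 10
  σ[z='t']((π[z]((U ∪ π[z,g](ρ[g/d](ρ[z/u](R))))) ∪ π[z](ρ[z/y]((S ⋈[h=e] T))))) → 2

== RESULT ==
z
t
t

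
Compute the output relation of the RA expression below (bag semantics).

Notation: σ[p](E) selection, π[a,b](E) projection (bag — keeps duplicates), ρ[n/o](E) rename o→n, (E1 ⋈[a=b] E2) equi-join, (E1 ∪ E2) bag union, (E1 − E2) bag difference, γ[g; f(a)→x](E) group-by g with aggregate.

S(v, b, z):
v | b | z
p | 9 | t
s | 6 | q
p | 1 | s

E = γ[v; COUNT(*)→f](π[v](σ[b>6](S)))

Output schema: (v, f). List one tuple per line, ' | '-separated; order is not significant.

Row counts bottom-up:
  S → 3
  σ[b>6](S) → 1
  π[v](σ[b>6](S)) → 1
  γ[v; COUNT(*)→f](π[v](σ[b>6](S))) → 1

== RESULT ==
v | f
p | 1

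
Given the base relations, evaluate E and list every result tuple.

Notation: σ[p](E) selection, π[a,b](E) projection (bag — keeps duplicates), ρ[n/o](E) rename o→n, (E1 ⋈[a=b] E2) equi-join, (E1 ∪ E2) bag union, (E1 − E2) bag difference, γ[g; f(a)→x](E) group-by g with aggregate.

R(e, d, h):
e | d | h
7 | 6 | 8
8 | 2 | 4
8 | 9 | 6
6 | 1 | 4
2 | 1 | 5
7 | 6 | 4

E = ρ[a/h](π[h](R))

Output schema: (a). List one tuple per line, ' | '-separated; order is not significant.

Per-node cardinality:
  R → 6
  π[h](R) → 6
  ρ[a/h](π[h](R)) → 6

== RESULT ==
a
4
4
4
5
6
8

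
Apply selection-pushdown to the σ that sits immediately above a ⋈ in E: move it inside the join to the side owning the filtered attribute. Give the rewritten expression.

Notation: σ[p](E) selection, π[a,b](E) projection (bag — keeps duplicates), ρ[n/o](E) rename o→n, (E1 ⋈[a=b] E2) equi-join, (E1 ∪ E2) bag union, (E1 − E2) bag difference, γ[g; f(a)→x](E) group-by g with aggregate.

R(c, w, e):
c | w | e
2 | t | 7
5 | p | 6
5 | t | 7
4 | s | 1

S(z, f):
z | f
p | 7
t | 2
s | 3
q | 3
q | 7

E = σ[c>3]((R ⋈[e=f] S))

σ filters on c, owned by the left side.
E' = (σ[c>3](R) ⋈[e=f] S)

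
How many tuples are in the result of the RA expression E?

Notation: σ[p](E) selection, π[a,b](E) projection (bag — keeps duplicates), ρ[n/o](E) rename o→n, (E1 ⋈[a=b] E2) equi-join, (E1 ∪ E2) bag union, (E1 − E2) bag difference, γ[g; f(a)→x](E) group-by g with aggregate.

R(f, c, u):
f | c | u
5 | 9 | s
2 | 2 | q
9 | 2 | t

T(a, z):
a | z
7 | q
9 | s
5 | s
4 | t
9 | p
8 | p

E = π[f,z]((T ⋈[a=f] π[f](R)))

Stepwise |·|:
  T → 6
  R → 3
  π[f](R) → 3
  (T ⋈[a=f] π[f](R)) → 3
  π[f,z]((T ⋈[a=f] π[f](R))) → 3

|E| = 3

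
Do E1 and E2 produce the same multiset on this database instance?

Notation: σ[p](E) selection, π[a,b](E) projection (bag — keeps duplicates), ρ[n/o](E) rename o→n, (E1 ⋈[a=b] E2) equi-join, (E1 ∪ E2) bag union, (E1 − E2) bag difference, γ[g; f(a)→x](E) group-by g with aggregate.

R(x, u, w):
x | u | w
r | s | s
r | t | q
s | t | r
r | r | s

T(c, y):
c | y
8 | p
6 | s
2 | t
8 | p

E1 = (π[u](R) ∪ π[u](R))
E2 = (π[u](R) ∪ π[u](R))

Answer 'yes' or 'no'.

E1 stepwise |·|:
  R → 4
  π[u](R) → 4
  R → 4
  π[u](R) → 4
  (π[u](R) ∪ π[u](R)) → 8
E2 stepwise |·|:
  R → 4
  π[u](R) → 4
  R → 4
  π[u](R) → 4
  (π[u](R) ∪ π[u](R)) → 8

E1 and E2 produce the same multiset:
u
r
r
s
s
t
t
t
t

yes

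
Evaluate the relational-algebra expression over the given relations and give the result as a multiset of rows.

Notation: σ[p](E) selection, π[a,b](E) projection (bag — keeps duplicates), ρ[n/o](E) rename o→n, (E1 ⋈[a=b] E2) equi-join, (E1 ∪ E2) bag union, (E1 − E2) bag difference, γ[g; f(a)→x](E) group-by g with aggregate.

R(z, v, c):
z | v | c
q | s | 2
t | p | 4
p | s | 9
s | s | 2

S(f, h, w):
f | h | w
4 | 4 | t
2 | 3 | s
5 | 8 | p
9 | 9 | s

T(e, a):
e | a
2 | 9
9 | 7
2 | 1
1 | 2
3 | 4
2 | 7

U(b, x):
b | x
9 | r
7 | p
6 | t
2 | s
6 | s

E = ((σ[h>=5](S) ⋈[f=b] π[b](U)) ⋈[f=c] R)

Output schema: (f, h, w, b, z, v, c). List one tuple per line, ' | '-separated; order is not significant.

Subexpression sizes:
  S → 4
  σ[h>=5](S) → 2
  U → 5
  π[b](U) → 5
  (σ[h>=5](S) ⋈[f=b] π[b](U)) → 1
  R → 4
  ((σ[h>=5](S) ⋈[f=b] π[b](U)) ⋈[f=c] R) → 1

== RESULT ==
f | h | w | b | z | v | c
9 | 9 | s | 9 | p | s | 9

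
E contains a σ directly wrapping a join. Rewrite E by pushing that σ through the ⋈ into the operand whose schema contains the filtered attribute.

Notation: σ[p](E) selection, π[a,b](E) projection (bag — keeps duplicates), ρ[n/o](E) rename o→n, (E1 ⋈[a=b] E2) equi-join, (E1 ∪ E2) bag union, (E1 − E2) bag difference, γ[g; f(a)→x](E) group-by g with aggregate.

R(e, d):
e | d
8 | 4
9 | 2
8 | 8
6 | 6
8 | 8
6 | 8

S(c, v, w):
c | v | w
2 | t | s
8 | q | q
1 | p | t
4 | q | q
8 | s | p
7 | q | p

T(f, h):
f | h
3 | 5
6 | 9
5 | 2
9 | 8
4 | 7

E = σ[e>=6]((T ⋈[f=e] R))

σ filters on e, owned by the right side.
E' = (T ⋈[f=e] σ[e>=6](R))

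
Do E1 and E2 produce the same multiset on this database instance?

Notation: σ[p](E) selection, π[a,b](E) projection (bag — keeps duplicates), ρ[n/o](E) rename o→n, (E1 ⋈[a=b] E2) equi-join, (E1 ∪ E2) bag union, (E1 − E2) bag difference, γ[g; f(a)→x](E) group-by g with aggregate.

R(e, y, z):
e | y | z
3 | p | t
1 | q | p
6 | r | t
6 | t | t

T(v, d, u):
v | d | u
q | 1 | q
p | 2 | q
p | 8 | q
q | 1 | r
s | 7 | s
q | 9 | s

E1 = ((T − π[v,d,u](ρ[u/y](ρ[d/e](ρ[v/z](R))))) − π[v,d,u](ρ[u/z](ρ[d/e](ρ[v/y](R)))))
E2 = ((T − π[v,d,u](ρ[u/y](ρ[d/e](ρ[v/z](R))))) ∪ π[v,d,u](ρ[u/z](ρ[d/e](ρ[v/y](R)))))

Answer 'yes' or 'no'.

E1 per-node cardinality:
  T → 6
  R → 4
  ρ[v/z](R) → 4
  ρ[d/e](ρ[v/z](R)) → 4
  ρ[u/y](ρ[d/e](ρ[v/z](R))) → 4
  π[v,d,u](ρ[u/y](ρ[d/e](ρ[v/z](R)))) → 4
  (T − π[v,d,u](ρ[u/y](ρ[d/e](ρ[v/z](R))))) → 6
  R → 4
  ρ[v/y](R) → 4
  ρ[d/e](ρ[v/y](R)) → 4
  ρ[u/z](ρ[d/e](ρ[v/y](R))) → 4
  π[v,d,u](ρ[u/z](ρ[d/e](ρ[v/y](R)))) → 4
  ((T − π[v,d,u](ρ[u/y](ρ[d/e](ρ[v/z](R))))) − π[v,d,u](ρ[u/z](ρ[d/e](ρ[v/y](R))))) → 6
E2 per-node cardinality:
  T → 6
  R → 4
  ρ[v/z](R) → 4
  ρ[d/e](ρ[v/z](R)) → 4
  ρ[u/y](ρ[d/e](ρ[v/z](R))) → 4
  π[v,d,u](ρ[u/y](ρ[d/e](ρ[v/z](R)))) → 4
  (T − π[v,d,u](ρ[u/y](ρ[d/e](ρ[v/z](R))))) → 6
  R → 4
  ρ[v/y](R) → 4
  ρ[d/e](ρ[v/y](R)) → 4
  ρ[u/z](ρ[d/e](ρ[v/y](R))) → 4
  π[v,d,u](ρ[u/z](ρ[d/e](ρ[v/y](R)))) → 4
  ((T − π[v,d,u](ρ[u/y](ρ[d/e](ρ[v/z](R))))) ∪ π[v,d,u](ρ[u/z](ρ[d/e](ρ[v/y](R))))) → 10

E1 result:
v | d | u
p | 2 | q
p | 8 | q
q | 1 | q
q | 1 | r
q | 9 | s
s | 7 | s
E2 result:
v | d | u
p | 2 | q
p | 3 | t
p | 8 | q
q | 1 | p
q | 1 | q
q | 1 | r
q | 9 | s
r | 6 | t
s | 7 | s
t | 6 | t
Witness: ('p', 3, 't') appears 0× in E1 but 1× in E2.

no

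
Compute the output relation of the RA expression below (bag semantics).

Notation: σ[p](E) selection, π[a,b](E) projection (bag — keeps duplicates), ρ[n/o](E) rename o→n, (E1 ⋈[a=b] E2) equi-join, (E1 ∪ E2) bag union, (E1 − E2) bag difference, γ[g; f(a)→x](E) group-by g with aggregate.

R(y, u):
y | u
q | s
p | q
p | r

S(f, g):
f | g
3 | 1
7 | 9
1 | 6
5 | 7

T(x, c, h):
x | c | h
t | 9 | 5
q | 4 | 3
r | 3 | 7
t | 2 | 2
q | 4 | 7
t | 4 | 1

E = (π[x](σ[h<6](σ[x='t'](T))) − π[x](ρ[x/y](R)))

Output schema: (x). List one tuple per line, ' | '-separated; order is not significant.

Per-node cardinality:
  T → 6
  σ[x='t'](T) → 3
  σ[h<6](σ[x='t'](T)) → 3
  π[x](σ[h<6](σ[x='t'](T))) → 3
  R → 3
  ρ[x/y](R) → 3
  π[x](ρ[x/y](R)) → 3
  (π[x](σ[h<6](σ[x='t'](T))) − π[x](ρ[x/y](R))) → 3

== RESULT ==
x
t
t
t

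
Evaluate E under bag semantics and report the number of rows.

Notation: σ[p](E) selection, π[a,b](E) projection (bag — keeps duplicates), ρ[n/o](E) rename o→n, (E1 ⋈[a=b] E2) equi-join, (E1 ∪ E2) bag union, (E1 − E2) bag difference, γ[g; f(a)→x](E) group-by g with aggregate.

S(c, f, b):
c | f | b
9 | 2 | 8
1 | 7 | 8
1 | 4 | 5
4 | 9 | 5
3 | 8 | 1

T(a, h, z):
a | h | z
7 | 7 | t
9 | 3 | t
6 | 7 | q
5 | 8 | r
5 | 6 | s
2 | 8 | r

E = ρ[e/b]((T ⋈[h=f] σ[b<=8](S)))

Row counts bottom-up:
  T → 6
  S → 5
  σ[b<=8](S) → 5
  (T ⋈[h=f] σ[b<=8](S)) → 4
  ρ[e/b]((T ⋈[h=f] σ[b<=8](S))) → 4

|E| = 4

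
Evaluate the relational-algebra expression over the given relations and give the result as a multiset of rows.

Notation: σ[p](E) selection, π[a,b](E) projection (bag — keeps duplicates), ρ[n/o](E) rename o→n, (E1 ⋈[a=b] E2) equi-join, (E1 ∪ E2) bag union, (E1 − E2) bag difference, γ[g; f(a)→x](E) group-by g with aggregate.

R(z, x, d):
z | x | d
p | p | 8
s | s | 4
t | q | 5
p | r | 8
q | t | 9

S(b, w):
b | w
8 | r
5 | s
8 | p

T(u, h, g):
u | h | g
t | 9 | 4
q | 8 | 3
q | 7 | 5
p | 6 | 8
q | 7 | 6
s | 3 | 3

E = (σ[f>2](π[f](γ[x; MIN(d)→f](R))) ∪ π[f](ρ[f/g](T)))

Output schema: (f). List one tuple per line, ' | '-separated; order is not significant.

Stepwise |·|:
  R → 5
  γ[x; MIN(d)→f](R) → 5
  π[f](γ[x; MIN(d)→f](R)) → 5
  σ[f>2](π[f](γ[x; MIN(d)→f](R))) → 5
  T → 6
  ρ[f/g](T) → 6
  π[f](ρ[f/g](T)) → 6
  (σ[f>2](π[f](γ[x; MIN(d)→f](R))) ∪ π[f](ρ[f/g](T))) → 11

== RESULT ==
f
3
3
4
4
5
5
6
8
8
8
9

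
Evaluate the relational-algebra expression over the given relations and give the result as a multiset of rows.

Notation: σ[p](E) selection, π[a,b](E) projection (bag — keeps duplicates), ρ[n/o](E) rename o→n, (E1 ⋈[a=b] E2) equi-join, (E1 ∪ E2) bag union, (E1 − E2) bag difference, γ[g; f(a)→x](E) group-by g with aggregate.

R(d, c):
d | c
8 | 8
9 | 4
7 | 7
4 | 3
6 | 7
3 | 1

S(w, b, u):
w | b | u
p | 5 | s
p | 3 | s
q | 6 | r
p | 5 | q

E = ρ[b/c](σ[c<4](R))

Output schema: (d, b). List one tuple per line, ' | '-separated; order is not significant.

Stepwise |·|:
  R → 6
  σ[c<4](R) → 2
  ρ[b/c](σ[c<4](R)) → 2

== RESULT ==
d | b
3 | 1
4 | 3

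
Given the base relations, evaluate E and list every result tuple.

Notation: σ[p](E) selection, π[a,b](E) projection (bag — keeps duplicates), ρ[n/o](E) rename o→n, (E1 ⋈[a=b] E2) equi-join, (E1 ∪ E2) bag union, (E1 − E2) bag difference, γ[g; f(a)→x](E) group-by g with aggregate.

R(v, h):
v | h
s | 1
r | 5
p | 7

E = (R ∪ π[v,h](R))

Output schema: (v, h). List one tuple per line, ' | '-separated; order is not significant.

Stepwise |·|:
  R → 3
  R → 3
  π[v,h](R) → 3
  (R ∪ π[v,h](R)) → 6

== RESULT ==
v | h
p | 7
p | 7
r | 5
r | 5
s | 1
s | 1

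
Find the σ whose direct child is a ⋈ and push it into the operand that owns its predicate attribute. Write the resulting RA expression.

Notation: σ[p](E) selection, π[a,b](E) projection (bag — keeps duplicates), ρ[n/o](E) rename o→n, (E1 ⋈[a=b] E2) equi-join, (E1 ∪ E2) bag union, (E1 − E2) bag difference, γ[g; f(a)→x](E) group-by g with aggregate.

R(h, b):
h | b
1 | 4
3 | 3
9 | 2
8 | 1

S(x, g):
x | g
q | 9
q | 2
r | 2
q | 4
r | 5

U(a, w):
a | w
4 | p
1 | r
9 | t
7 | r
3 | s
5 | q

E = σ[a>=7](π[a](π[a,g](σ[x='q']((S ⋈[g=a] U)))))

σ filters on x, owned by the left side.
E' = σ[a>=7](π[a](π[a,g]((σ[x='q'](S) ⋈[g=a] U))))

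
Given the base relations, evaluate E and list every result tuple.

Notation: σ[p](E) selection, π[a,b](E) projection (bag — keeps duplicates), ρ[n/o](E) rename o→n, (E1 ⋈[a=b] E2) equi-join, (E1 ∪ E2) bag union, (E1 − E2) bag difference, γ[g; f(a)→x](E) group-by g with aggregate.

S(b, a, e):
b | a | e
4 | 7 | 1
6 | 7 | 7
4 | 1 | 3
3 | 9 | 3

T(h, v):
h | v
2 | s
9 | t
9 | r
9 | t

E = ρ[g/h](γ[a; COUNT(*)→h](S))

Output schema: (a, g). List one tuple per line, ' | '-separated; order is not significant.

Per-node cardinality:
  S → 4
  γ[a; COUNT(*)→h](S) → 3
  ρ[g/h](γ[a; COUNT(*)→h](S)) → 3

== RESULT ==
a | g
1 | 1
7 | 2
9 | 1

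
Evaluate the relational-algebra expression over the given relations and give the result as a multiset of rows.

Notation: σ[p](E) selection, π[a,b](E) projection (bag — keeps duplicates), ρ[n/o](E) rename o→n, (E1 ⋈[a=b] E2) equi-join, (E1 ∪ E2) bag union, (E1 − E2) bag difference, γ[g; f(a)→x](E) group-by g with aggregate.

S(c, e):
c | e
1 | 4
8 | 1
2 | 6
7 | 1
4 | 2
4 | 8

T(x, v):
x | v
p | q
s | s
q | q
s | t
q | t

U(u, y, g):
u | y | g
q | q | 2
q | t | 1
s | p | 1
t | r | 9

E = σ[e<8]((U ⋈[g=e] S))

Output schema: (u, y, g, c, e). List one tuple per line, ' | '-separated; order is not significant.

Subexpression sizes:
  U → 4
  S → 6
  (U ⋈[g=e] S) → 5
  σ[e<8]((U ⋈[g=e] S)) → 5

== RESULT ==
u | y | g | c | e
q | q | 2 | 4 | 2
q | t | 1 | 7 | 1
q | t | 1 | 8 | 1
s | p | 1 | 7 | 1
s | p | 1 | 8 | 1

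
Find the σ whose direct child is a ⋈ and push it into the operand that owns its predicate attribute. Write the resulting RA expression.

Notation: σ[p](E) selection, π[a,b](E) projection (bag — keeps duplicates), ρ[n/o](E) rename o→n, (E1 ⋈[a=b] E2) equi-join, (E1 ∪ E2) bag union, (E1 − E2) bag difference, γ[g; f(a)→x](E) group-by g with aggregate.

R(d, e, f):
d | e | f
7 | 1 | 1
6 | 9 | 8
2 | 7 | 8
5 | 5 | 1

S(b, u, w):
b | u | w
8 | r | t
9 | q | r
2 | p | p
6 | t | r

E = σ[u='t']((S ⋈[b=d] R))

σ filters on u, owned by the left side.
E' = (σ[u='t'](S) ⋈[b=d] R)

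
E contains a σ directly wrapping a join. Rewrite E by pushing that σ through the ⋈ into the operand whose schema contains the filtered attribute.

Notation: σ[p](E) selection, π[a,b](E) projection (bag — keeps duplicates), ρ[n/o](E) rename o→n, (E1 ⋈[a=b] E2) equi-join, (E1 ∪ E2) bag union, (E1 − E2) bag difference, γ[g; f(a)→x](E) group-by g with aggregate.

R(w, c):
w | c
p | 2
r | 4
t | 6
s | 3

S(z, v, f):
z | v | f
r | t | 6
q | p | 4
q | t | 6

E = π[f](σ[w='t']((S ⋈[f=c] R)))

σ filters on w, owned by the right side.
E' = π[f]((S ⋈[f=c] σ[w='t'](R)))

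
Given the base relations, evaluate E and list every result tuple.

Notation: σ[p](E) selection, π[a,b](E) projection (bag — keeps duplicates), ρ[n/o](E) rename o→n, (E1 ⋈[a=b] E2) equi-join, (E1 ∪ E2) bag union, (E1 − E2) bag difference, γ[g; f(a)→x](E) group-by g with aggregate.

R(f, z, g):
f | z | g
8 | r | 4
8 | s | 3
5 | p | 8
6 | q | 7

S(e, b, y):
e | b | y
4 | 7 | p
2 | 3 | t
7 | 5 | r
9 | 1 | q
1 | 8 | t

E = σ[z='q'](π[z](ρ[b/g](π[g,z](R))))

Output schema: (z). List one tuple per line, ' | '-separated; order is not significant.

Subexpression sizes:
  R → 4
  π[g,z](R) → 4
  ρ[b/g](π[g,z](R)) → 4
  π[z](ρ[b/g](π[g,z](R))) → 4
  σ[z='q'](π[z](ρ[b/g](π[g,z](R)))) → 1

== RESULT ==
z
q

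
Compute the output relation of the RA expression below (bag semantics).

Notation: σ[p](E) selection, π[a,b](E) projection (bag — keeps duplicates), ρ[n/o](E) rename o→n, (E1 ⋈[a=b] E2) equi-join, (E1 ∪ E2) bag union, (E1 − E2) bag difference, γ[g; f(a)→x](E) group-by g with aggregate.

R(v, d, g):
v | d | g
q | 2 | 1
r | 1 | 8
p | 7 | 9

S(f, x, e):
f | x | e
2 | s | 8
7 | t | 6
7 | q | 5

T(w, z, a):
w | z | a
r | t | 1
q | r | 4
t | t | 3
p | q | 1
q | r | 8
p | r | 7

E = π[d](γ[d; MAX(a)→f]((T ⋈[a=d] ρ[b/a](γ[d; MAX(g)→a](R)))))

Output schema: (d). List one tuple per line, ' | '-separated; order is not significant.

Stepwise |·|:
  T → 6
  R → 3
  γ[d; MAX(g)→a](R) → 3
  ρ[b/a](γ[d; MAX(g)→a](R)) → 3
  (T ⋈[a=d] ρ[b/a](γ[d; MAX(g)→a](R))) → 3
  γ[d; MAX(a)→f]((T ⋈[a=d] ρ[b/a](γ[d; MAX(g)→a](R)))) → 2
  π[d](γ[d; MAX(a)→f]((T ⋈[a=d] ρ[b/a](γ[d; MAX(g)→a](R))))) → 2

== RESULT ==
d
1
7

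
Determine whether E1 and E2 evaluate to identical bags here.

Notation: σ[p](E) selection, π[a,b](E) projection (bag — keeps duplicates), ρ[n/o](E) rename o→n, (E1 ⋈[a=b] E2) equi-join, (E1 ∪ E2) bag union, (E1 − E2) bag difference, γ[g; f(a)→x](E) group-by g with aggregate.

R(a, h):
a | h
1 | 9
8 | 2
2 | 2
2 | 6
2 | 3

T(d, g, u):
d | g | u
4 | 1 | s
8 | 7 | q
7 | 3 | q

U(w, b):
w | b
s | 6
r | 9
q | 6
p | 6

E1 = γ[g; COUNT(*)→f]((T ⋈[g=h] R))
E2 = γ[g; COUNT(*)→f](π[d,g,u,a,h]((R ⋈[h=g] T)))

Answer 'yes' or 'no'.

E1 stepwise |·|:
  T → 3
  R → 5
  (T ⋈[g=h] R) → 1
  γ[g; COUNT(*)→f]((T ⋈[g=h] R)) → 1
E2 stepwise |·|:
  R → 5
  T → 3
  (R ⋈[h=g] T) → 1
  π[d,g,u,a,h]((R ⋈[h=g] T)) → 1
  γ[g; COUNT(*)→f](π[d,g,u,a,h]((R ⋈[h=g] T))) → 1

E1 and E2 produce the same multiset:
g | f
3 | 1

yes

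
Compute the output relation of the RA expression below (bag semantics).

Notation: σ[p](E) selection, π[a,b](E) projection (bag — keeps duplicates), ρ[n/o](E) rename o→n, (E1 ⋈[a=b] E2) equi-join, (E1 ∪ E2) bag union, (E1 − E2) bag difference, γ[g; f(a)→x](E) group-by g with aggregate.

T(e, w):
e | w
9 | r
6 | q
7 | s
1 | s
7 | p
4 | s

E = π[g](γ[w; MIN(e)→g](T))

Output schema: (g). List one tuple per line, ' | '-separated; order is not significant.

Subexpression sizes:
  T → 6
  γ[w; MIN(e)→g](T) → 4
  π[g](γ[w; MIN(e)→g](T)) → 4

== RESULT ==
g
1
6
7
9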